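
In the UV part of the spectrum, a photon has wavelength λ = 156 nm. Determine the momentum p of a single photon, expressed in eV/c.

7.95 eV/c

Use h = 6.62607015e-34 J·s, c = 2.99792458e8 m/s, 1 eV = 1.602176634e-19 J.
In SI units: λ = 156 nm = 1.56e-7 m.
Since p = h/λ for a photon, p = 4.247e-27 kg·m/s.
Converting to eV/c: p = 7.948 eV/c ≈ 7.95 eV/c.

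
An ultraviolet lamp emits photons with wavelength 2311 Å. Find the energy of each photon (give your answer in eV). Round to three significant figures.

5.36 eV

(h = 6.62607015e-34 J·s, c = 2.99792458e8 m/s, 1 eV = 1.602176634e-19 J.)
First convert: λ = 2311 Å = 2.311e-7 m.
For a photon E = hc/λ, so E = 8.596e-19 J.
Converting to eV: E = 5.365 eV ≈ 5.36 eV.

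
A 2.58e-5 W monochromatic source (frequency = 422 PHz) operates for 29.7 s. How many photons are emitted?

2.74e12 photons

Total energy: E_total = P·t = 2.58e-5 × 29.7 = 7.663e-4 J.
Per-photon energy: E = 2.796e-16 J.
N = E_total / E_photon = 2.74e12.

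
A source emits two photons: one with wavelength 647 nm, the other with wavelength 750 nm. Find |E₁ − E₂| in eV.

0.263 eV

Using E = hc/λ: E₁ = 3.070 × 10^-19 J, E₂ = 2.649 × 10^-19 J.
|ΔE| = |3.070 × 10^-19 − 2.649 × 10^-19| = 4.22 × 10^-20 J = 0.263 eV.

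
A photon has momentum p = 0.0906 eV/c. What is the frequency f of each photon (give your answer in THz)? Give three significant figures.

21.9 THz

(h = 6.62607015e-34 J·s, c = 2.99792458e8 m/s, 1 eV = 1.602176634e-19 J.)
In SI units: p = 0.0906 eV/c = 4.8419e-29 kg·m/s.
Apply f = pc/h: f = 2.191e13 Hz.
Converting to THz: f = 21.91 THz ≈ 21.9 THz.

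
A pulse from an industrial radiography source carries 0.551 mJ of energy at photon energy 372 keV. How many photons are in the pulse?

9.24e9 photons

Per-photon energy: E = 5.960e-14 J (from energy = 372 keV).
N = E_total / E_photon = 5.51e-4 J / 5.960e-14 J = 9.24e9.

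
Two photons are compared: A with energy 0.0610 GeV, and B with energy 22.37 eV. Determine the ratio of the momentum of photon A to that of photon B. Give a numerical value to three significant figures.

2.73 × 10^6

p_A = 3.260 × 10^-20 kg·m/s (from energy = 0.0610 GeV, via p = E/c).
p_B = 1.196 × 10^-26 kg·m/s (from energy = 22.37 eV, via p = E/c).
Ratio = 3.260 × 10^-20 / 1.196 × 10^-26 = 2.73 × 10^6.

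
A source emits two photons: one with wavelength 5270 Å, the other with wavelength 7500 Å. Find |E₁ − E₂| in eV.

Using E = hc/λ: E₁ = 3.769 × 10^-19 J, E₂ = 2.649 × 10^-19 J.
|ΔE| = |3.769 × 10^-19 − 2.649 × 10^-19| = 1.12 × 10^-19 J = 0.700 eV.

0.700 eV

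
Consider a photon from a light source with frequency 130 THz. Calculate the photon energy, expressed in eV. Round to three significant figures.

0.538 eV

Take h = 6.62607015 × 10^-34 J·s, 1 eV = 1.602176634 × 10^-19 J.
In SI units: f = 130 THz = 1.30 × 10^14 Hz.
For a photon E = hf, so E = 8.614 × 10^-20 J.
Converting to eV: E = 0.5376 eV ≈ 0.538 eV.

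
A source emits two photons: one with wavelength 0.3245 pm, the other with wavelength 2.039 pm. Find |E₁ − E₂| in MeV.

3.21 MeV

Using E = hc/λ: E₁ = 6.1216e-13 J, E₂ = 9.7423e-14 J.
|ΔE| = |6.1216e-13 − 9.7423e-14| = 5.15e-13 J = 3.21 MeV.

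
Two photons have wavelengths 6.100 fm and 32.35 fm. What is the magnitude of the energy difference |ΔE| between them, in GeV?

Using E = hc/λ: E₁ = 3.2565e-11 J, E₂ = 6.1405e-12 J.
|ΔE| = |3.2565e-11 − 6.1405e-12| = 2.64e-11 J = 0.165 GeV.

0.165 GeV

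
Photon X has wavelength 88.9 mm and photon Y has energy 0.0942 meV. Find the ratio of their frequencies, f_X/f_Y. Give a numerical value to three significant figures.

0.148

f_X = 3.372·10^9 Hz (from wavelength = 88.9 mm, via f = c/λ).
f_Y = 2.278·10^10 Hz (from energy = 0.0942 meV, via f = E/h).
Ratio = 3.372·10^9 / 2.278·10^10 = 0.148.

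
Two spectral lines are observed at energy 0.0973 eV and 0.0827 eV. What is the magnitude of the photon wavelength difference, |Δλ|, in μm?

Using λ = hc/E: λ₁ = 1.274e-5 m, λ₂ = 1.499e-5 m.
|Δλ| = |1.274e-5 − 1.499e-5| = 2.25e-6 m = 2.25 μm.

2.25 μm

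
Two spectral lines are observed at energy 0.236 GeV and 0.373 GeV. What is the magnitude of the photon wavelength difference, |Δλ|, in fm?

1.93 fm

Using λ = hc/E: λ₁ = 5.254 × 10^-15 m, λ₂ = 3.324 × 10^-15 m.
|Δλ| = |5.254 × 10^-15 − 3.324 × 10^-15| = 1.93 × 10^-15 m = 1.93 fm.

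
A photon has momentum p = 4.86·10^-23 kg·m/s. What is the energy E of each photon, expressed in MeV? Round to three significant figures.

0.0909 MeV

Use c = 2.99792458·10^8 m/s, 1 eV = 1.602176634·10^-19 J.
Apply E = pc: E = 1.457·10^-14 J.
Converting to MeV: E = 0.09094 MeV ≈ 0.0909 MeV.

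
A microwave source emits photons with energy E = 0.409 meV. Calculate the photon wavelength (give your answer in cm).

0.303 cm

Use h = 6.62607015e-34 J·s, c = 2.99792458e8 m/s, 1 eV = 1.602176634e-19 J.
First convert: E = 0.409 meV = 6.5529e-23 J.
The photon relation is λ = hc/E, giving λ = 0.003031 m.
Converting to cm: λ = 0.3031 cm ≈ 0.303 cm.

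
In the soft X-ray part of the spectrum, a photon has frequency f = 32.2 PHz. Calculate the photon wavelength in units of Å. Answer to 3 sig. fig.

93.1 Å

Use c = 2.99792458e8 m/s.
First convert: f = 32.2 PHz = 3.22e16 Hz.
Apply λ = c/f: λ = 9.310e-9 m.
Converting to Å: λ = 93.10 Å ≈ 93.1 Å.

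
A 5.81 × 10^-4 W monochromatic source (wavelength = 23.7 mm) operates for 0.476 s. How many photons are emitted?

3.30 × 10^19 photons

Total energy: E_total = P·t = 5.81 × 10^-4 × 0.476 = 2.766 × 10^-4 J.
Per-photon energy: E = 8.382 × 10^-24 J.
N = E_total / E_photon = 3.30 × 10^19.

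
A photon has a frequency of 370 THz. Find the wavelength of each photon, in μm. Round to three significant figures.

In SI units: f = 370 THz = 3.70e14 Hz.
The photon relation is λ = c/f, giving λ = 8.102e-7 m.
Converting to μm: λ = 0.8102 μm ≈ 0.810 μm.

0.810 μm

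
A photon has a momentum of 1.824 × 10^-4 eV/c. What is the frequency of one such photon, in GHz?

44.1 GHz

Use h = 6.62607015 × 10^-34 J·s, c = 2.99792458 × 10^8 m/s, 1 eV = 1.602176634 × 10^-19 J.
Convert to SI: p = 1.824 × 10^-4 eV/c = 9.7480 × 10^-32 kg·m/s.
For a photon f = pc/h, so f = 4.410 × 10^10 Hz.
Converting to GHz: f = 44.10 GHz ≈ 44.1 GHz.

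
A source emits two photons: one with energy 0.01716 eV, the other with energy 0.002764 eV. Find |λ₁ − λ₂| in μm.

Using λ = hc/E: λ₁ = 7.2252e-5 m, λ₂ = 4.4857e-4 m.
|Δλ| = |7.2252e-5 − 4.4857e-4| = 3.76e-4 m = 376 μm.

376 μm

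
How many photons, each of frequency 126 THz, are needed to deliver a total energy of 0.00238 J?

2.85e16 photons

Per-photon energy: E = 8.349e-20 J (from frequency = 126 THz).
N = E_total / E_photon = 0.00238 J / 8.349e-20 J = 2.85e16.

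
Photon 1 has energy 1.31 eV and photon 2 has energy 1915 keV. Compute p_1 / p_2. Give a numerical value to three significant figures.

p_1 = 7.001 × 10^-28 kg·m/s (from energy = 1.31 eV, via p = E/c).
p_2 = 1.023 × 10^-21 kg·m/s (from energy = 1915 keV, via p = E/c).
Ratio = 7.001 × 10^-28 / 1.023 × 10^-21 = 6.84 × 10^-7.

6.84 × 10^-7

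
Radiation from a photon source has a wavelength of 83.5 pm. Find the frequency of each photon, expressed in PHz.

3590 PHz

(c = 2.99792458 × 10^8 m/s.)
In SI units: λ = 83.5 pm = 8.35 × 10^-11 m.
Since f = c/λ for a photon, f = 3.590 × 10^18 Hz.
Converting to PHz: f = 3590 PHz ≈ 3590 PHz.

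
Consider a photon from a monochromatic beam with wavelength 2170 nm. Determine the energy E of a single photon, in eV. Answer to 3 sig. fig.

In SI units: λ = 2170 nm = 2.17 × 10^-6 m.
For a photon E = hc/λ, so E = 9.154 × 10^-20 J.
Converting to eV: E = 0.5714 eV ≈ 0.571 eV.

0.571 eV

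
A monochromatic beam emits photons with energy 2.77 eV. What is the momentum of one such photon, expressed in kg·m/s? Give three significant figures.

Use c = 2.99792458 × 10^8 m/s, 1 eV = 1.602176634 × 10^-19 J.
In SI units: E = 2.77 eV = 4.4380 × 10^-19 J.
The photon relation is p = E/c, giving p = 1.480 × 10^-27 kg·m/s.
So p ≈ 1.48 × 10^-27 kg·m/s.

1.48 × 10^-27 kg·m/s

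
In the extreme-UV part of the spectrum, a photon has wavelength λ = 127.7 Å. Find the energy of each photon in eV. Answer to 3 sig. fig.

97.1 eV

Use h = 6.62607015 × 10^-34 J·s, c = 2.99792458 × 10^8 m/s, 1 eV = 1.602176634 × 10^-19 J.
Convert to SI: λ = 127.7 Å = 1.277 × 10^-8 m.
For a photon E = hc/λ, so E = 1.556 × 10^-17 J.
Converting to eV: E = 97.09 eV ≈ 97.1 eV.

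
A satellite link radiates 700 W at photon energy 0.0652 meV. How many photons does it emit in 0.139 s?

Total energy: E_total = P·t = 700 × 0.139 = 97.30 J.
Per-photon energy: E = 1.045e-23 J.
N = E_total / E_photon = 9.31e24.

9.31e24 photons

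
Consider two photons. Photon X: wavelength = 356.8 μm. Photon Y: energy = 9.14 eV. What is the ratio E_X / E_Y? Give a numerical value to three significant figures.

E_X = 5.567 × 10^-22 J (from wavelength = 356.8 μm, via E = hc/λ).
E_Y = 1.464 × 10^-18 J (from energy = 9.14 eV, via E given directly).
Ratio = 5.567 × 10^-22 / 1.464 × 10^-18 = 3.80 × 10^-4.

3.80 × 10^-4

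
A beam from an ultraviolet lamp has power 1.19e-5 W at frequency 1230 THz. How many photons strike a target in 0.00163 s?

Total energy: E_total = P·t = 1.19e-5 × 0.00163 = 1.940e-8 J.
Per-photon energy: E = 8.150e-19 J.
N = E_total / E_photon = 2.38e10.

2.38e10 photons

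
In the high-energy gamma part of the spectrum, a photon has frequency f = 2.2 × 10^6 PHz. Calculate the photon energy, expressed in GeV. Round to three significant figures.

9.10 × 10^-3 GeV

In SI units: f = 2.2 × 10^6 PHz = 2.2 × 10^21 Hz.
For a photon E = hf, so E = 1.458 × 10^-12 J.
Converting to GeV: E = 0.009098 GeV ≈ 9.10 × 10^-3 GeV.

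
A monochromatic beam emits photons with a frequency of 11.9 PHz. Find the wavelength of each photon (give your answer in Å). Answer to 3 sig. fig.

In SI units: f = 11.9 PHz = 1.19 × 10^16 Hz.
Apply λ = c/f: λ = 2.519 × 10^-8 m.
Converting to Å: λ = 251.9 Å ≈ 252 Å.

252 Å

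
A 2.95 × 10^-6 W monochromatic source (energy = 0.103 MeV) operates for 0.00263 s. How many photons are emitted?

Total energy: E_total = P·t = 2.95 × 10^-6 × 0.00263 = 7.758 × 10^-9 J.
Per-photon energy: E = 1.650 × 10^-14 J.
N = E_total / E_photon = 4.70 × 10^5.

4.70 × 10^5 photons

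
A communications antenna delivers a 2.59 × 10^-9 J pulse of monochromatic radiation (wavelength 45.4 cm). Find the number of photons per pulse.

Per-photon energy: E = 4.375 × 10^-25 J (from wavelength = 45.4 cm).
N = E_total / E_photon = 2.59 × 10^-9 J / 4.375 × 10^-25 J = 5.92 × 10^15.

5.92 × 10^15 photons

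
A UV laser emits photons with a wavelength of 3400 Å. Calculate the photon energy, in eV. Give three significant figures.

3.65 eV

Take h = 6.62607015 × 10^-34 J·s, c = 2.99792458 × 10^8 m/s, 1 eV = 1.602176634 × 10^-19 J.
In SI units: λ = 3400 Å = 3.4 × 10^-7 m.
Apply E = hc/λ: E = 5.842 × 10^-19 J.
Converting to eV: E = 3.647 eV ≈ 3.65 eV.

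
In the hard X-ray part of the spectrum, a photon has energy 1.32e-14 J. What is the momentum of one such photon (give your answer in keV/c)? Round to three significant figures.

Use c = 2.99792458e8 m/s, 1 eV = 1.602176634e-19 J.
Since p = E/c for a photon, p = 4.403e-23 kg·m/s.
Converting to keV/c: p = 82.39 keV/c ≈ 82.4 keV/c.

82.4 keV/c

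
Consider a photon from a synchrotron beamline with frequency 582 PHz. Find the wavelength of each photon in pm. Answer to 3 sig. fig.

515 pm

In SI units: f = 582 PHz = 5.82 × 10^17 Hz.
For a photon λ = c/f, so λ = 5.151 × 10^-10 m.
Converting to pm: λ = 515.1 pm ≈ 515 pm.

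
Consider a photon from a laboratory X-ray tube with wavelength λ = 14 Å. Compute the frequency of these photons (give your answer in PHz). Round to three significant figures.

214 PHz

(c = 2.99792458e8 m/s.)
In SI units: λ = 14 Å = 1.4e-9 m.
Since f = c/λ for a photon, f = 2.141e17 Hz.
Converting to PHz: f = 214.1 PHz ≈ 214 PHz.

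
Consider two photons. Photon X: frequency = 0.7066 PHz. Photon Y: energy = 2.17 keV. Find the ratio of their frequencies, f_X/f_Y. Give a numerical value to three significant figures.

1.35e-3

f_X = 7.066e14 Hz (from frequency = 0.7066 PHz, via f given directly).
f_Y = 5.247e17 Hz (from energy = 2.17 keV, via f = E/h).
Ratio = 7.066e14 / 5.247e17 = 1.35e-3.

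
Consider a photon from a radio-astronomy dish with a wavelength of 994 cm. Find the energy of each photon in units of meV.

(h = 6.62607015 × 10^-34 J·s, c = 2.99792458 × 10^8 m/s, 1 eV = 1.602176634 × 10^-19 J.)
Convert to SI: λ = 994 cm = 9.94 m.
The photon relation is E = hc/λ, giving E = 1.998 × 10^-26 J.
Converting to meV: E = 1.247 × 10^-4 meV ≈ 1.25 × 10^-4 meV.

1.25 × 10^-4 meV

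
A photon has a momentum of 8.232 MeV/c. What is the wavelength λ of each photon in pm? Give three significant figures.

Convert to SI: p = 8.232 MeV/c = 4.3994 × 10^-21 kg·m/s.
The photon relation is λ = h/p, giving λ = 1.506 × 10^-13 m.
Converting to pm: λ = 0.1506 pm ≈ 0.151 pm.

0.151 pm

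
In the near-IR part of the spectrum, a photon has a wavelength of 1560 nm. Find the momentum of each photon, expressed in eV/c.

0.795 eV/c

Convert to SI: λ = 1560 nm = 1.56·10^-6 m.
Apply p = h/λ: p = 4.247·10^-28 kg·m/s.
Converting to eV/c: p = 0.7948 eV/c ≈ 0.795 eV/c.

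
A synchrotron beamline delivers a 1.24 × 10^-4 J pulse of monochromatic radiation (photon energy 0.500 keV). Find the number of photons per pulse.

1.55 × 10^12 photons

Per-photon energy: E = 8.011 × 10^-17 J (from energy = 0.500 keV).
N = E_total / E_photon = 1.24 × 10^-4 J / 8.011 × 10^-17 J = 1.55 × 10^12.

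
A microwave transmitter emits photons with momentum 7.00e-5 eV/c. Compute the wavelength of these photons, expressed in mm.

17.7 mm

(h = 6.62607015e-34 J·s, c = 2.99792458e8 m/s, 1 eV = 1.602176634e-19 J.)
Convert to SI: p = 7.00e-5 eV/c = 3.7410e-32 kg·m/s.
For a photon λ = h/p, so λ = 0.01771 m.
Converting to mm: λ = 17.71 mm ≈ 17.7 mm.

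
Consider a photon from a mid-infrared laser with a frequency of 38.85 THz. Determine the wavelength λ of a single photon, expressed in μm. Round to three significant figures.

In SI units: f = 38.85 THz = 3.885·10^13 Hz.
Apply λ = c/f: λ = 7.717·10^-6 m.
Converting to μm: λ = 7.717 μm ≈ 7.72 μm.

7.72 μm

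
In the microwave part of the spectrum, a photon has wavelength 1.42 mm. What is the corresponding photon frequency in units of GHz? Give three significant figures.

211 GHz

Convert to SI: λ = 1.42 mm = 0.00142 m.
Apply f = c/λ: f = 2.111 × 10^11 Hz.
Converting to GHz: f = 211.1 GHz ≈ 211 GHz.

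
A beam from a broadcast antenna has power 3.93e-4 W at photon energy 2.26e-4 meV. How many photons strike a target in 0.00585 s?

6.35e19 photons

Total energy: E_total = P·t = 3.93e-4 × 0.00585 = 2.299e-6 J.
Per-photon energy: E = 3.621e-26 J.
N = E_total / E_photon = 6.35e19.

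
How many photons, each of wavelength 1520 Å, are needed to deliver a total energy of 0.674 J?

5.16e17 photons

Per-photon energy: E = 1.307e-18 J (from wavelength = 1520 Å).
N = E_total / E_photon = 0.674 J / 1.307e-18 J = 5.16e17.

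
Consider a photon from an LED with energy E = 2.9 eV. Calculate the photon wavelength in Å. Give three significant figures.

Convert to SI: E = 2.9 eV = 4.6463 × 10^-19 J.
For a photon λ = hc/E, so λ = 4.275 × 10^-7 m.
Converting to Å: λ = 4275 Å ≈ 4280 Å.

4280 Å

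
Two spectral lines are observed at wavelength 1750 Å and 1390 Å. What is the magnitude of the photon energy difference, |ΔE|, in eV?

1.83 eV

Using E = hc/λ: E₁ = 1.135 × 10^-18 J, E₂ = 1.429 × 10^-18 J.
|ΔE| = |1.135 × 10^-18 − 1.429 × 10^-18| = 2.94 × 10^-19 J = 1.83 eV.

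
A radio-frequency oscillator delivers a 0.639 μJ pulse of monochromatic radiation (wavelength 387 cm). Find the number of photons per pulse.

Per-photon energy: E = 5.133e-26 J (from wavelength = 387 cm).
N = E_total / E_photon = 6.39e-7 J / 5.133e-26 J = 1.24e19.

1.24e19 photons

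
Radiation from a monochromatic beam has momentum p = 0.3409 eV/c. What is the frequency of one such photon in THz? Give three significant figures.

82.4 THz

Use h = 6.62607015e-34 J·s, c = 2.99792458e8 m/s, 1 eV = 1.602176634e-19 J.
In SI units: p = 0.3409 eV/c = 1.8219e-28 kg·m/s.
The photon relation is f = pc/h, giving f = 8.243e13 Hz.
Converting to THz: f = 82.43 THz ≈ 82.4 THz.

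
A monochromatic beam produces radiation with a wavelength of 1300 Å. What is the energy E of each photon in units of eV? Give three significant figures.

In SI units: λ = 1300 Å = 1.3 × 10^-7 m.
The photon relation is E = hc/λ, giving E = 1.528 × 10^-18 J.
Converting to eV: E = 9.537 eV ≈ 9.54 eV.

9.54 eV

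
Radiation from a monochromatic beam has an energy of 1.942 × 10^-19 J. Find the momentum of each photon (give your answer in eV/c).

1.21 eV/c

Apply p = E/c: p = 6.478 × 10^-28 kg·m/s.
Converting to eV/c: p = 1.212 eV/c ≈ 1.21 eV/c.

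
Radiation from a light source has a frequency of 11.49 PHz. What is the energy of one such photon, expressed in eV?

Convert to SI: f = 11.49 PHz = 1.149 × 10^16 Hz.
Apply E = hf: E = 7.613 × 10^-18 J.
Converting to eV: E = 47.52 eV ≈ 47.5 eV.

47.5 eV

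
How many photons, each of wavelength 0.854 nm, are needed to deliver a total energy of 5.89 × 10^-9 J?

Per-photon energy: E = 2.326 × 10^-16 J (from wavelength = 0.854 nm).
N = E_total / E_photon = 5.89 × 10^-9 J / 2.326 × 10^-16 J = 2.53 × 10^7.

2.53 × 10^7 photons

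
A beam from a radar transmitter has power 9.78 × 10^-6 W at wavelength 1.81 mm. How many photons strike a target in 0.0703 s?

Total energy: E_total = P·t = 9.78 × 10^-6 × 0.0703 = 6.875 × 10^-7 J.
Per-photon energy: E = 1.097 × 10^-22 J.
N = E_total / E_photon = 6.26 × 10^15.

6.26 × 10^15 photons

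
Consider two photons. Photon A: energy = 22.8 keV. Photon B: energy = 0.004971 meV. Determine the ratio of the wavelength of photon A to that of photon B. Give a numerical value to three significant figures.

2.18·10^-10

λ_A = 5.438·10^-11 m (from energy = 22.8 keV, via λ = hc/E).
λ_B = 0.2494 m (from energy = 0.004971 meV, via λ = hc/E).
Ratio = 5.438·10^-11 / 0.2494 = 2.18·10^-10.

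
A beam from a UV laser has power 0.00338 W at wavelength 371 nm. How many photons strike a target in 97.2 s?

6.14·10^17 photons

Total energy: E_total = P·t = 0.00338 × 97.2 = 0.3285 J.
Per-photon energy: E = 5.354·10^-19 J.
N = E_total / E_photon = 6.14·10^17.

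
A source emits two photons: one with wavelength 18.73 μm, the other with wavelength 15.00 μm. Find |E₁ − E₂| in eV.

Using E = hc/λ: E₁ = 1.0606 × 10^-20 J, E₂ = 1.3243 × 10^-20 J.
|ΔE| = |1.0606 × 10^-20 − 1.3243 × 10^-20| = 2.64 × 10^-21 J = 0.0165 eV.

0.0165 eV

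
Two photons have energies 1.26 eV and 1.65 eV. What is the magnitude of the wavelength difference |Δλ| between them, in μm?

0.233 μm

Using λ = hc/E: λ₁ = 9.840e-7 m, λ₂ = 7.514e-7 m.
|Δλ| = |9.840e-7 − 7.514e-7| = 2.33e-7 m = 0.233 μm.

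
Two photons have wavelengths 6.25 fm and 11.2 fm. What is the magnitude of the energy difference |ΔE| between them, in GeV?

0.0877 GeV

Using E = hc/λ: E₁ = 3.178e-11 J, E₂ = 1.774e-11 J.
|ΔE| = |3.178e-11 − 1.774e-11| = 1.40e-11 J = 0.0877 GeV.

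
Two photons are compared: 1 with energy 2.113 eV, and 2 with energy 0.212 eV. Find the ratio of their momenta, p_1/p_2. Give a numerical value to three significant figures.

p_1 = 1.129 × 10^-27 kg·m/s (from energy = 2.113 eV, via p = E/c).
p_2 = 1.133 × 10^-28 kg·m/s (from energy = 0.212 eV, via p = E/c).
Ratio = 1.129 × 10^-27 / 1.133 × 10^-28 = 9.97.

9.97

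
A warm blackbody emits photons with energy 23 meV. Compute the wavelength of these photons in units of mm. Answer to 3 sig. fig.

First convert: E = 23 meV = 3.6850·10^-21 J.
For a photon λ = hc/E, so λ = 5.391·10^-5 m.
Converting to mm: λ = 0.05391 mm ≈ 0.0539 mm.

0.0539 mm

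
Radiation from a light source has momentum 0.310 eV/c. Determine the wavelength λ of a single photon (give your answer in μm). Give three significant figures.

4.00 μm

Take h = 6.62607015·10^-34 J·s, c = 2.99792458·10^8 m/s, 1 eV = 1.602176634·10^-19 J.
Convert to SI: p = 0.310 eV/c = 1.6567·10^-28 kg·m/s.
Since λ = h/p for a photon, λ = 3.999·10^-6 m.
Converting to μm: λ = 3.999 μm ≈ 4.00 μm.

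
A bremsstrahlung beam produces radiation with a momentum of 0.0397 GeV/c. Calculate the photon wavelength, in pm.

Take h = 6.62607015e-34 J·s, c = 2.99792458e8 m/s, 1 eV = 1.602176634e-19 J.
In SI units: p = 0.0397 GeV/c = 2.1217e-20 kg·m/s.
Apply λ = h/p: λ = 3.123e-14 m.
Converting to pm: λ = 0.03123 pm ≈ 0.0312 pm.

0.0312 pm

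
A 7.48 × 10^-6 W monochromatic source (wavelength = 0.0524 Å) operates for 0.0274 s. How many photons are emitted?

Total energy: E_total = P·t = 7.48 × 10^-6 × 0.0274 = 2.050 × 10^-7 J.
Per-photon energy: E = 3.791 × 10^-14 J.
N = E_total / E_photon = 5.41 × 10^6.

5.41 × 10^6 photons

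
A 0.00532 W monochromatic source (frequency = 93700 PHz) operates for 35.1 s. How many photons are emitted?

Total energy: E_total = P·t = 0.00532 × 35.1 = 0.1867 J.
Per-photon energy: E = 6.209e-14 J.
N = E_total / E_photon = 3.01e12.

3.01e12 photons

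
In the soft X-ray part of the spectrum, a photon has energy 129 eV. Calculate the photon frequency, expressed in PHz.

31.2 PHz

Take h = 6.62607015 × 10^-34 J·s, 1 eV = 1.602176634 × 10^-19 J.
First convert: E = 129 eV = 2.0668 × 10^-17 J.
Since f = E/h for a photon, f = 3.119 × 10^16 Hz.
Converting to PHz: f = 31.19 PHz ≈ 31.2 PHz.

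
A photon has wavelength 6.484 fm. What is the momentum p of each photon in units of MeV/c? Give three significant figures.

191 MeV/c

Use h = 6.62607015 × 10^-34 J·s, c = 2.99792458 × 10^8 m/s, 1 eV = 1.602176634 × 10^-19 J.
Convert to SI: λ = 6.484 fm = 6.484 × 10^-15 m.
Apply p = h/λ: p = 1.022 × 10^-19 kg·m/s.
Converting to MeV/c: p = 191.2 MeV/c ≈ 191 MeV/c.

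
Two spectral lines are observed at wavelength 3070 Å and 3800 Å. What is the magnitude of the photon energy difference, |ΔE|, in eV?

Using E = hc/λ: E₁ = 6.471e-19 J, E₂ = 5.227e-19 J.
|ΔE| = |6.471e-19 − 5.227e-19| = 1.24e-19 J = 0.776 eV.

0.776 eV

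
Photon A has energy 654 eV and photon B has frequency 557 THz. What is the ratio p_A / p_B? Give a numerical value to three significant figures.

p_A = 3.495 × 10^-25 kg·m/s (from energy = 654 eV, via p = E/c).
p_B = 1.231 × 10^-27 kg·m/s (from frequency = 557 THz, via p = hf/c).
Ratio = 3.495 × 10^-25 / 1.231 × 10^-27 = 284.

284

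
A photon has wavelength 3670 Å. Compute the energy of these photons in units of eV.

First convert: λ = 3670 Å = 3.67 × 10^-7 m.
The photon relation is E = hc/λ, giving E = 5.413 × 10^-19 J.
Converting to eV: E = 3.378 eV ≈ 3.38 eV.

3.38 eV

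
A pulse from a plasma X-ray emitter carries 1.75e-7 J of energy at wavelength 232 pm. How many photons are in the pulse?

2.04e8 photons

Per-photon energy: E = 8.562e-16 J (from wavelength = 232 pm).
N = E_total / E_photon = 1.75e-7 J / 8.562e-16 J = 2.04e8.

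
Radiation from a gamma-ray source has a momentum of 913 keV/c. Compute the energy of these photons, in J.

1.46 × 10^-13 J

Convert to SI: p = 913 keV/c = 4.8793 × 10^-22 kg·m/s.
Apply E = pc: E = 1.463 × 10^-13 J.
So E ≈ 1.46 × 10^-13 J.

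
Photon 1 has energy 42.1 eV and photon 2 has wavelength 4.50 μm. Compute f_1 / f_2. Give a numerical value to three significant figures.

153

f_1 = 1.018e16 Hz (from energy = 42.1 eV, via f = E/h).
f_2 = 6.662e13 Hz (from wavelength = 4.50 μm, via f = c/λ).
Ratio = 1.018e16 / 6.662e13 = 153.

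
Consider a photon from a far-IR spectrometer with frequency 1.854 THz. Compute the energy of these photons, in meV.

7.67 meV

(h = 6.62607015e-34 J·s, 1 eV = 1.602176634e-19 J.)
First convert: f = 1.854 THz = 1.854e12 Hz.
Since E = hf for a photon, E = 1.228e-21 J.
Converting to meV: E = 7.668 meV ≈ 7.67 meV.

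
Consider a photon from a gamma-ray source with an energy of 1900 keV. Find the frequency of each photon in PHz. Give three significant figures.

Take h = 6.62607015·10^-34 J·s, 1 eV = 1.602176634·10^-19 J.
First convert: E = 1900 keV = 3.0441·10^-13 J.
The photon relation is f = E/h, giving f = 4.594·10^20 Hz.
Converting to PHz: f = 459400 PHz ≈ 4.59·10^5 PHz.

4.59·10^5 PHz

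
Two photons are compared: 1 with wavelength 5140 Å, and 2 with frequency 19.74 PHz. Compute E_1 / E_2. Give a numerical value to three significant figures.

E_1 = 3.865·10^-19 J (from wavelength = 5140 Å, via E = hc/λ).
E_2 = 1.308·10^-17 J (from frequency = 19.74 PHz, via E = hf).
Ratio = 3.865·10^-19 / 1.308·10^-17 = 0.0295.

0.0295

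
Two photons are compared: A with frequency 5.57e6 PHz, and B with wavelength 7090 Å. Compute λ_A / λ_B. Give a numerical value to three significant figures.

7.59e-8

λ_A = 5.382e-14 m (from frequency = 5.57e6 PHz, via λ = c/f).
λ_B = 7.090e-7 m (from wavelength = 7090 Å, via λ given directly).
Ratio = 5.382e-14 / 7.090e-7 = 7.59e-8.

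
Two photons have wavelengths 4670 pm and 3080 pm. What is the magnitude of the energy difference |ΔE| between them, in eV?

137 eV

Using E = hc/λ: E₁ = 4.254 × 10^-17 J, E₂ = 6.449 × 10^-17 J.
|ΔE| = |4.254 × 10^-17 − 6.449 × 10^-17| = 2.20 × 10^-17 J = 137 eV.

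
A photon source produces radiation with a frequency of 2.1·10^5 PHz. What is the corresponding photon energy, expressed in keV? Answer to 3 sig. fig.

(h = 6.62607015·10^-34 J·s, 1 eV = 1.602176634·10^-19 J.)
In SI units: f = 2.1·10^5 PHz = 2.1·10^20 Hz.
Since E = hf for a photon, E = 1.391·10^-13 J.
Converting to keV: E = 868.5 keV ≈ 868 keV.

868 keV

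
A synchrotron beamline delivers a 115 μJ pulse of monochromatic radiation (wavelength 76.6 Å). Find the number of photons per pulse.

4.43 × 10^12 photons

Per-photon energy: E = 2.593 × 10^-17 J (from wavelength = 76.6 Å).
N = E_total / E_photon = 1.15 × 10^-4 J / 2.593 × 10^-17 J = 4.43 × 10^12.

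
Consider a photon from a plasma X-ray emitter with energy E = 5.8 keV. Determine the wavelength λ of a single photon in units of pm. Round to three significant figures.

214 pm

Take h = 6.62607015e-34 J·s, c = 2.99792458e8 m/s, 1 eV = 1.602176634e-19 J.
First convert: E = 5.8 keV = 9.2926e-16 J.
Since λ = hc/E for a photon, λ = 2.138e-10 m.
Converting to pm: λ = 213.8 pm ≈ 214 pm.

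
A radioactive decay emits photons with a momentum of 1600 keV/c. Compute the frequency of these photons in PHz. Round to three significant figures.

3.87 × 10^5 PHz

First convert: p = 1600 keV/c = 8.5509 × 10^-22 kg·m/s.
The photon relation is f = pc/h, giving f = 3.869 × 10^20 Hz.
Converting to PHz: f = 386900 PHz ≈ 3.87 × 10^5 PHz.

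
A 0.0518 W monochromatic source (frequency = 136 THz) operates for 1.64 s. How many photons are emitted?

Total energy: E_total = P·t = 0.0518 × 1.64 = 0.08495 J.
Per-photon energy: E = 9.011e-20 J.
N = E_total / E_photon = 9.43e17.

9.43e17 photons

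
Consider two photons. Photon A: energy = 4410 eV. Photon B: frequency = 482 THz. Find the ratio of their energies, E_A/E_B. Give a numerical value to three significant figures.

E_A = 7.066 × 10^-16 J (from energy = 4410 eV, via E given directly).
E_B = 3.194 × 10^-19 J (from frequency = 482 THz, via E = hf).
Ratio = 7.066 × 10^-16 / 3.194 × 10^-19 = 2210.

2210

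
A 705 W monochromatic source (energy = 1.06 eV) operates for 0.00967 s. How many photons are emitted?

4.01e19 photons

Total energy: E_total = P·t = 705 × 0.00967 = 6.817 J.
Per-photon energy: E = 1.698e-19 J.
N = E_total / E_photon = 4.01e19.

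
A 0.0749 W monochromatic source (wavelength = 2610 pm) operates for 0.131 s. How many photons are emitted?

1.29 × 10^14 photons

Total energy: E_total = P·t = 0.0749 × 0.131 = 0.009812 J.
Per-photon energy: E = 7.611 × 10^-17 J.
N = E_total / E_photon = 1.29 × 10^14.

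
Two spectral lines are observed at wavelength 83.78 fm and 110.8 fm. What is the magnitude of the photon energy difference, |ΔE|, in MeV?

Using E = hc/λ: E₁ = 2.3710·10^-12 J, E₂ = 1.7928·10^-12 J.
|ΔE| = |2.3710·10^-12 − 1.7928·10^-12| = 5.78·10^-13 J = 3.61 MeV.

3.61 MeV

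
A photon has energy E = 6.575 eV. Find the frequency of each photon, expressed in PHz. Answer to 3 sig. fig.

1.59 PHz

In SI units: E = 6.575 eV = 1.0534 × 10^-18 J.
For a photon f = E/h, so f = 1.590 × 10^15 Hz.
Converting to PHz: f = 1.590 PHz ≈ 1.59 PHz.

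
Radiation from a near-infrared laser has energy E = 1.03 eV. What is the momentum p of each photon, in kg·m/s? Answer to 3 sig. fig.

(c = 2.99792458 × 10^8 m/s, 1 eV = 1.602176634 × 10^-19 J.)
Convert to SI: E = 1.03 eV = 1.6502 × 10^-19 J.
The photon relation is p = E/c, giving p = 5.505 × 10^-28 kg·m/s.
So p ≈ 5.50 × 10^-28 kg·m/s.

5.50 × 10^-28 kg·m/s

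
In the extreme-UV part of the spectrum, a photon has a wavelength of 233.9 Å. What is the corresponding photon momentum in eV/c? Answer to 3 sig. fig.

Convert to SI: λ = 233.9 Å = 2.339e-8 m.
Since p = h/λ for a photon, p = 2.833e-26 kg·m/s.
Converting to eV/c: p = 53.01 eV/c ≈ 53.0 eV/c.

53.0 eV/c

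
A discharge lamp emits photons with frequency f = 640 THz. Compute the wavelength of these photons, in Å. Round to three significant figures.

(c = 2.99792458e8 m/s.)
In SI units: f = 640 THz = 6.4e14 Hz.
The photon relation is λ = c/f, giving λ = 4.684e-7 m.
Converting to Å: λ = 4684 Å ≈ 4680 Å.

4680 Å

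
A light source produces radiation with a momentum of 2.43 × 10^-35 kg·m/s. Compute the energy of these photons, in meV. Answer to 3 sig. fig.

Apply E = pc: E = 7.285 × 10^-27 J.
Converting to meV: E = 4.547 × 10^-5 meV ≈ 4.55 × 10^-5 meV.

4.55 × 10^-5 meV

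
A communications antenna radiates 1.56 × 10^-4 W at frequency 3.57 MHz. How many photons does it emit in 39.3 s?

2.59 × 10^24 photons

Total energy: E_total = P·t = 1.56 × 10^-4 × 39.3 = 0.006131 J.
Per-photon energy: E = 2.366 × 10^-27 J.
N = E_total / E_photon = 2.59 × 10^24.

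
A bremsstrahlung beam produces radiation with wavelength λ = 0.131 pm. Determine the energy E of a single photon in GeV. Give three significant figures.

(h = 6.62607015e-34 J·s, c = 2.99792458e8 m/s, 1 eV = 1.602176634e-19 J.)
In SI units: λ = 0.131 pm = 1.31e-13 m.
Apply E = hc/λ: E = 1.516e-12 J.
Converting to GeV: E = 0.009464 GeV ≈ 9.46e-3 GeV.

9.46e-3 GeV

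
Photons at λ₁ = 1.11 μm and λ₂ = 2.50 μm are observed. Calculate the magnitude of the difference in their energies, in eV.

Using E = hc/λ: E₁ = 1.790 × 10^-19 J, E₂ = 7.946 × 10^-20 J.
|ΔE| = |1.790 × 10^-19 − 7.946 × 10^-20| = 9.95 × 10^-20 J = 0.621 eV.

0.621 eV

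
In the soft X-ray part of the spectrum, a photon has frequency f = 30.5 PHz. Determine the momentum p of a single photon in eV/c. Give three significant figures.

126 eV/c

First convert: f = 30.5 PHz = 3.05·10^16 Hz.
Since p = hf/c for a photon, p = 6.741·10^-26 kg·m/s.
Converting to eV/c: p = 126.1 eV/c ≈ 126 eV/c.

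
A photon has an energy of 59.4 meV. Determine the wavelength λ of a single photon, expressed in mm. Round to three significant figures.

(h = 6.62607015 × 10^-34 J·s, c = 2.99792458 × 10^8 m/s, 1 eV = 1.602176634 × 10^-19 J.)
Convert to SI: E = 59.4 meV = 9.5169 × 10^-21 J.
The photon relation is λ = hc/E, giving λ = 2.087 × 10^-5 m.
Converting to mm: λ = 0.02087 mm ≈ 0.0209 mm.

0.0209 mm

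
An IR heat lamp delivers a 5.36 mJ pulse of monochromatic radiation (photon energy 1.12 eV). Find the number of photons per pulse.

2.99e16 photons

Per-photon energy: E = 1.794e-19 J (from energy = 1.12 eV).
N = E_total / E_photon = 0.00536 J / 1.794e-19 J = 2.99e16.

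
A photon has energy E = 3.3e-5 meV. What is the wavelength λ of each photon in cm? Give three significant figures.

Use h = 6.62607015e-34 J·s, c = 2.99792458e8 m/s, 1 eV = 1.602176634e-19 J.
First convert: E = 3.3e-5 meV = 5.2872e-27 J.
For a photon λ = hc/E, so λ = 37.57 m.
Converting to cm: λ = 3757 cm ≈ 3760 cm.

3760 cm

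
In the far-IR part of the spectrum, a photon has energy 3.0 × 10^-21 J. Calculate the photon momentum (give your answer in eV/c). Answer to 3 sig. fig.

0.0187 eV/c

Since p = E/c for a photon, p = 1.001 × 10^-29 kg·m/s.
Converting to eV/c: p = 0.01872 eV/c ≈ 0.0187 eV/c.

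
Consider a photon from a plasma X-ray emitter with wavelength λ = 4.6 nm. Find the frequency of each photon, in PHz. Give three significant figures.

65.2 PHz

First convert: λ = 4.6 nm = 4.6e-9 m.
Since f = c/λ for a photon, f = 6.517e16 Hz.
Converting to PHz: f = 65.17 PHz ≈ 65.2 PHz.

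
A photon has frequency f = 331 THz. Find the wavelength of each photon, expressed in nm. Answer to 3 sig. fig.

Use c = 2.99792458 × 10^8 m/s.
In SI units: f = 331 THz = 3.31 × 10^14 Hz.
The photon relation is λ = c/f, giving λ = 9.057 × 10^-7 m.
Converting to nm: λ = 905.7 nm ≈ 906 nm.

906 nm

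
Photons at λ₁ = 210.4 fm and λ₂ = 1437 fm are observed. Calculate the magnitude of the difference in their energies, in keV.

5030 keV

Using E = hc/λ: E₁ = 9.4413 × 10^-13 J, E₂ = 1.3824 × 10^-13 J.
|ΔE| = |9.4413 × 10^-13 − 1.3824 × 10^-13| = 8.06 × 10^-13 J = 5030 keV.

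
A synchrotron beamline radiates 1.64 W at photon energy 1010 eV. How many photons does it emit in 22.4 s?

2.27 × 10^17 photons

Total energy: E_total = P·t = 1.64 × 22.4 = 36.74 J.
Per-photon energy: E = 1.618 × 10^-16 J.
N = E_total / E_photon = 2.27 × 10^17.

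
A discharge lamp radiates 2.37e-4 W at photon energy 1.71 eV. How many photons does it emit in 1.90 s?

1.64e15 photons

Total energy: E_total = P·t = 2.37e-4 × 1.90 = 4.503e-4 J.
Per-photon energy: E = 2.740e-19 J.
N = E_total / E_photon = 1.64e15.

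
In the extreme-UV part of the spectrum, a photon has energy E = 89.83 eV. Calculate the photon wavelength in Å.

138 Å

Use h = 6.62607015e-34 J·s, c = 2.99792458e8 m/s, 1 eV = 1.602176634e-19 J.
Convert to SI: E = 89.83 eV = 1.4392e-17 J.
The photon relation is λ = hc/E, giving λ = 1.380e-8 m.
Converting to Å: λ = 138.0 Å ≈ 138 Å.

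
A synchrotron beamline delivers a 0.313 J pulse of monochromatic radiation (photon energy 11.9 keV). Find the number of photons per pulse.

1.64e14 photons

Per-photon energy: E = 1.907e-15 J (from energy = 11.9 keV).
N = E_total / E_photon = 0.313 J / 1.907e-15 J = 1.64e14.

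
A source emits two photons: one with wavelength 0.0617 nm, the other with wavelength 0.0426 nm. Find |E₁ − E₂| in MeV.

Using E = hc/λ: E₁ = 3.220e-15 J, E₂ = 4.663e-15 J.
|ΔE| = |3.220e-15 − 4.663e-15| = 1.44e-15 J = 9.01e-3 MeV.

9.01e-3 MeV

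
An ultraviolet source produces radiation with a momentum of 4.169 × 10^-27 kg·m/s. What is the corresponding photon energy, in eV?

For a photon E = pc, so E = 1.250 × 10^-18 J.
Converting to eV: E = 7.801 eV ≈ 7.80 eV.

7.80 eV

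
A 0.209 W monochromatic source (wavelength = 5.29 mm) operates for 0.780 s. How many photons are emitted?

Total energy: E_total = P·t = 0.209 × 0.780 = 0.1630 J.
Per-photon energy: E = 3.755e-23 J.
N = E_total / E_photon = 4.34e21.

4.34e21 photons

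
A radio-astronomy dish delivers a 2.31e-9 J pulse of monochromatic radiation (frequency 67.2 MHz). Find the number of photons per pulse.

5.19e16 photons

Per-photon energy: E = 4.453e-26 J (from frequency = 67.2 MHz).
N = E_total / E_photon = 2.31e-9 J / 4.453e-26 J = 5.19e16.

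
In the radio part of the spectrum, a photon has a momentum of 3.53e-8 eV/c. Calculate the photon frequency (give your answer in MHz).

Use h = 6.62607015e-34 J·s, c = 2.99792458e8 m/s, 1 eV = 1.602176634e-19 J.
First convert: p = 3.53e-8 eV/c = 1.8865e-35 kg·m/s.
Since f = pc/h for a photon, f = 8.536e6 Hz.
Converting to MHz: f = 8.536 MHz ≈ 8.54 MHz.

8.54 MHz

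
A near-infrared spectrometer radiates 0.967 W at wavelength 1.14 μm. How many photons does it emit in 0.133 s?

Total energy: E_total = P·t = 0.967 × 0.133 = 0.1286 J.
Per-photon energy: E = 1.742·10^-19 J.
N = E_total / E_photon = 7.38·10^17.

7.38·10^17 photons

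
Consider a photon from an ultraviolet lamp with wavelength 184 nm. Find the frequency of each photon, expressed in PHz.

1.63 PHz

(c = 2.99792458·10^8 m/s.)
In SI units: λ = 184 nm = 1.84·10^-7 m.
Since f = c/λ for a photon, f = 1.629·10^15 Hz.
Converting to PHz: f = 1.629 PHz ≈ 1.63 PHz.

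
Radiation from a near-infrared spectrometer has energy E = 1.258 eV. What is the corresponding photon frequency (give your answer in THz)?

First convert: E = 1.258 eV = 2.0155 × 10^-19 J.
The photon relation is f = E/h, giving f = 3.042 × 10^14 Hz.
Converting to THz: f = 304.2 THz ≈ 304 THz.

304 THz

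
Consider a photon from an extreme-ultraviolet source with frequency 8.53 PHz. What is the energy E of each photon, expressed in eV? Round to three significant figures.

35.3 eV

Convert to SI: f = 8.53 PHz = 8.53 × 10^15 Hz.
Since E = hf for a photon, E = 5.652 × 10^-18 J.
Converting to eV: E = 35.28 eV ≈ 35.3 eV.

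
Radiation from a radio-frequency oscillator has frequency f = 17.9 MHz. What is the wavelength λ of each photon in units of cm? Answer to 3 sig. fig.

Convert to SI: f = 17.9 MHz = 1.79e7 Hz.
Apply λ = c/f: λ = 16.75 m.
Converting to cm: λ = 1675 cm ≈ 1670 cm.

1670 cm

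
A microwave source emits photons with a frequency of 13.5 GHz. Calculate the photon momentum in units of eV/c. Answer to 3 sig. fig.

5.58 × 10^-5 eV/c

Convert to SI: f = 13.5 GHz = 1.35 × 10^10 Hz.
Since p = hf/c for a photon, p = 2.984 × 10^-32 kg·m/s.
Converting to eV/c: p = 5.583 × 10^-5 eV/c ≈ 5.58 × 10^-5 eV/c.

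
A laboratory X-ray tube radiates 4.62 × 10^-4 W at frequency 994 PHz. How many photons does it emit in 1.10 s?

Total energy: E_total = P·t = 4.62 × 10^-4 × 1.10 = 5.082 × 10^-4 J.
Per-photon energy: E = 6.586 × 10^-16 J.
N = E_total / E_photon = 7.72 × 10^11.

7.72 × 10^11 photons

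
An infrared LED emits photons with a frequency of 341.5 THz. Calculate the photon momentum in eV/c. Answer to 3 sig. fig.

1.41 eV/c

Convert to SI: f = 341.5 THz = 3.415 × 10^14 Hz.
Since p = hf/c for a photon, p = 7.548 × 10^-28 kg·m/s.
Converting to eV/c: p = 1.412 eV/c ≈ 1.41 eV/c.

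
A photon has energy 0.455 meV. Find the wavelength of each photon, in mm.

2.72 mm

In SI units: E = 0.455 meV = 7.2899 × 10^-23 J.
For a photon λ = hc/E, so λ = 0.002725 m.
Converting to mm: λ = 2.725 mm ≈ 2.72 mm.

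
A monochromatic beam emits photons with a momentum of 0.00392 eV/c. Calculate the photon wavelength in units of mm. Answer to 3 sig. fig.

0.316 mm

Take h = 6.62607015e-34 J·s, c = 2.99792458e8 m/s, 1 eV = 1.602176634e-19 J.
Convert to SI: p = 0.00392 eV/c = 2.0950e-30 kg·m/s.
For a photon λ = h/p, so λ = 3.163e-4 m.
Converting to mm: λ = 0.3163 mm ≈ 0.316 mm.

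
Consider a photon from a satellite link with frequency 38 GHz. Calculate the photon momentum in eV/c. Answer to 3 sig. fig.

Use h = 6.62607015e-34 J·s, c = 2.99792458e8 m/s, 1 eV = 1.602176634e-19 J.
Convert to SI: f = 38 GHz = 3.8e10 Hz.
Apply p = hf/c: p = 8.399e-32 kg·m/s.
Converting to eV/c: p = 1.572e-4 eV/c ≈ 1.57e-4 eV/c.

1.57e-4 eV/c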